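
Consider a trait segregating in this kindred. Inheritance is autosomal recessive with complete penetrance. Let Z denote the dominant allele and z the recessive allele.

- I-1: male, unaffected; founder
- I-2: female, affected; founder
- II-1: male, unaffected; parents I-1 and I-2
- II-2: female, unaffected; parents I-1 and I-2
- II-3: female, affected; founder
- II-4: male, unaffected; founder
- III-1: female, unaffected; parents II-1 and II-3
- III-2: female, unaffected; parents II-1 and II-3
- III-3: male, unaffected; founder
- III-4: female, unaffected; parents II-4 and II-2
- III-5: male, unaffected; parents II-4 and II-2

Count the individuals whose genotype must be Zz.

Obligate heterozygotes: II-1 is unaffected so carries Z and received z from I-2 (zz), so II-1 is Zz; II-2 is unaffected so carries Z and received z from I-2 (zz), so II-2 is Zz; III-1 is unaffected so carries Z and received z from II-3 (zz), so III-1 is Zz; III-2 is unaffected so carries Z and received z from II-3 (zz), so III-2 is Zz.
Every other individual is either homozygous by phenotype or has at least one consistent homozygous assignment, so the count is 4.

4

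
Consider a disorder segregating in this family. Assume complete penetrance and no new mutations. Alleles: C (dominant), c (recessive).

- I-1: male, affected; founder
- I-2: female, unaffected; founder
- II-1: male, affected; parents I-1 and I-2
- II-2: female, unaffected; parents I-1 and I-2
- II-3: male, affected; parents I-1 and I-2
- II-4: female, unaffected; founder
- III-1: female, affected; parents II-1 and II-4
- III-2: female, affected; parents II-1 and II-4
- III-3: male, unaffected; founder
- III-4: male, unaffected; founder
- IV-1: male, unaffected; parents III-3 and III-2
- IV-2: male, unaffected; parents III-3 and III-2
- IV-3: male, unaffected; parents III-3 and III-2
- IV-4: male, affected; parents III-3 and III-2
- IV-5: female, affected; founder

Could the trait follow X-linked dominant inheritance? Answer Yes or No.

Under X-linked dominant, II-1 (affected, male) cannot arise from I-1 (affected) × I-2 (unaffected).

No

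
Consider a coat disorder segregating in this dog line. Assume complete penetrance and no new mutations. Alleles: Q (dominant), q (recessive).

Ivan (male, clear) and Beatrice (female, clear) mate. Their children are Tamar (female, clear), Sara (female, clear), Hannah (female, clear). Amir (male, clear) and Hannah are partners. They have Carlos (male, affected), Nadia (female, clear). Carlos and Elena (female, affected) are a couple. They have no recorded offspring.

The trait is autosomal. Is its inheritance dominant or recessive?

Amir and Hannah are both clear yet have an affected child Carlos. Under dominance, an affected child requires at least one affected parent, so the trait cannot be dominant.

recessive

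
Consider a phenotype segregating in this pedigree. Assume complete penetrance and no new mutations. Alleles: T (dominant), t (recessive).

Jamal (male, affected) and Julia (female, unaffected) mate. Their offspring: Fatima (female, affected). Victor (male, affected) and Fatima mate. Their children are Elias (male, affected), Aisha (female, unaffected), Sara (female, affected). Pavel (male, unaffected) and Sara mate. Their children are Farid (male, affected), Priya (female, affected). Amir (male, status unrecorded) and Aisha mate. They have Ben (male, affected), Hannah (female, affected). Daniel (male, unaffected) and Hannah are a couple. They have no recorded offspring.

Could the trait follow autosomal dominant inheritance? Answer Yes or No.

Yes

A consistent assignment under autosomal dominant exists: Jamal TT, Julia tt, Fatima Tt, Victor Tt, Elias TT, Aisha tt, Sara TT, Pavel tt, Amir TT, Farid Tt, Priya Tt, Ben Tt, Hannah Tt, Daniel tt.
In this assignment every recorded phenotype matches its genotype and every non-founder's genotype is obtainable from its parents' genotypes, so the pedigree is consistent.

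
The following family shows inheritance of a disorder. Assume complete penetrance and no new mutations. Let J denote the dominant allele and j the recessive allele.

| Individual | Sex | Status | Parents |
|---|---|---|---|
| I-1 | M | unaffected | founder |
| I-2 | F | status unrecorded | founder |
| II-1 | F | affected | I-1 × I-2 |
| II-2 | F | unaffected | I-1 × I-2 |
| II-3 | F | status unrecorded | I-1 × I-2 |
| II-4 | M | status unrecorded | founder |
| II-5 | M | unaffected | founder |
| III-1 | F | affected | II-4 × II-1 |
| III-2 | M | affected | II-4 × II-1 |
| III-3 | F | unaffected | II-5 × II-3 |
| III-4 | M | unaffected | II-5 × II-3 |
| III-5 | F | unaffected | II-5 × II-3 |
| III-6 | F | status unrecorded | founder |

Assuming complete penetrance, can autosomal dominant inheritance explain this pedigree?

A consistent assignment under autosomal dominant exists: I-1 jj, I-2 Jj, II-1 Jj, II-2 jj, II-3 Jj, II-4 JJ, II-5 jj, III-1 JJ, III-2 JJ, III-3 jj, III-4 jj, III-5 jj, III-6 JJ.
In this assignment every recorded phenotype matches its genotype and every non-founder's genotype is obtainable from its parents' genotypes, so the pedigree is consistent.

Yes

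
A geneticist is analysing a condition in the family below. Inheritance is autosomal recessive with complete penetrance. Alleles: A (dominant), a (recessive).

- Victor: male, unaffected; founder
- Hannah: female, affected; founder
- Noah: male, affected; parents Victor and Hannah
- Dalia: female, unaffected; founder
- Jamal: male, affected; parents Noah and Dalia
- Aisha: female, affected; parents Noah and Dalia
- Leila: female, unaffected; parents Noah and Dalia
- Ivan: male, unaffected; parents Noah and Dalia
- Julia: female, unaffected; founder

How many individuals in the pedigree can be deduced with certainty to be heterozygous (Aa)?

4

Obligate heterozygotes: Victor is unaffected so carries A and passed a to Noah (aa), so Victor is Aa; Dalia is unaffected so carries A and passed a to Jamal (aa), so Dalia is Aa; Leila is unaffected so carries A and received a from Noah (aa), so Leila is Aa; Ivan is unaffected so carries A and received a from Noah (aa), so Ivan is Aa.
Every other individual is either homozygous by phenotype or has at least one consistent homozygous assignment, so the count is 4.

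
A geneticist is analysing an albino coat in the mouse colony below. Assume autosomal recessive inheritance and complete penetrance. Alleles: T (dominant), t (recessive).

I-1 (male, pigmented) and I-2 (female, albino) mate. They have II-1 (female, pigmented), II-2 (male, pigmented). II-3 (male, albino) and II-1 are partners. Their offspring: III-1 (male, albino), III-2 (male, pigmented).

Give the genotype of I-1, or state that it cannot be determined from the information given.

I-1's phenotype allows TT or Tt, and no parent or child forces a single allele at both positions; consistent genotype assignments exist with I-1 as TT or Tt.

cannot be determined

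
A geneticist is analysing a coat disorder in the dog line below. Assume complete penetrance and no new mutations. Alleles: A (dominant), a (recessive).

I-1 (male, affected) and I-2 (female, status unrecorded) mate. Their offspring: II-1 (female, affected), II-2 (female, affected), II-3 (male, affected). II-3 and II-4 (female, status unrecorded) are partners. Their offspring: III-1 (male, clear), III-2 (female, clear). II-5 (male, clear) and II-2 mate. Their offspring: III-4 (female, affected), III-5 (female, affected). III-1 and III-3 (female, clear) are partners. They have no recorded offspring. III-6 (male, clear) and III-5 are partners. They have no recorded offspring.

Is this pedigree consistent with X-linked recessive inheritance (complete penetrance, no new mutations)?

Under X-linked recessive, III-4 (affected, female) cannot arise from II-5 (clear) × II-2 (affected).

No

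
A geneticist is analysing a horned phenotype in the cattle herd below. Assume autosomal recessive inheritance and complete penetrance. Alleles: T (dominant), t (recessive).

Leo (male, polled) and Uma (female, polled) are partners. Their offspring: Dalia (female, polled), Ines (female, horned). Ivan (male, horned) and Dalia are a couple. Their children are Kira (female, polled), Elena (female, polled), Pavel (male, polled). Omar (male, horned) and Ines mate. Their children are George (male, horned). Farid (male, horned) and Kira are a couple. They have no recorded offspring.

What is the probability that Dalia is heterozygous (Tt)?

1/5

Leo is polled so carries T and passed t to Ines (tt), so Leo is Tt.
Uma is polled so carries T and passed t to Ines (tt), so Uma is Tt.
Their cross gives offspring ratios 1/4 TT : 1/2 Tt : 1/4 tt. Conditioning on Dalia being polled, P(Tt) = 1/2 / 3/4 = 2/3 before taking Dalia's own offspring into account.
Ivan is horned, so Ivan is tt.
Now use Dalia's offspring. Probability of each recorded status — polled daughter Kira: 1/2 if Dalia is Tt, 1 if TT; polled daughter Elena: 1/2 if Dalia is Tt, 1 if TT; polled son Pavel: 1/2 if Dalia is Tt, 1 if TT.
Bayes: P(Tt) = 2/3·1/8 / (2/3·1/8 + 1/3·1) = 1/5.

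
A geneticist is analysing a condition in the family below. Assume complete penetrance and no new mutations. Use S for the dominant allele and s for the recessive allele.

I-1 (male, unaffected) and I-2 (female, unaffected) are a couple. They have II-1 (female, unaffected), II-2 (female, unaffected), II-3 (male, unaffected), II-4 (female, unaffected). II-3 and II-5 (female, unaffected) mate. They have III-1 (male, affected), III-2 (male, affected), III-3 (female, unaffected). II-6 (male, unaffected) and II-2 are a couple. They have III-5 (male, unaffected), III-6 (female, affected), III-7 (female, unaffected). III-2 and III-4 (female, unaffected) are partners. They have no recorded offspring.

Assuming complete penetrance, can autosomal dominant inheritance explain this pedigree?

No

Under autosomal dominant, III-1 (affected, male) cannot arise from II-3 (unaffected) × II-5 (unaffected).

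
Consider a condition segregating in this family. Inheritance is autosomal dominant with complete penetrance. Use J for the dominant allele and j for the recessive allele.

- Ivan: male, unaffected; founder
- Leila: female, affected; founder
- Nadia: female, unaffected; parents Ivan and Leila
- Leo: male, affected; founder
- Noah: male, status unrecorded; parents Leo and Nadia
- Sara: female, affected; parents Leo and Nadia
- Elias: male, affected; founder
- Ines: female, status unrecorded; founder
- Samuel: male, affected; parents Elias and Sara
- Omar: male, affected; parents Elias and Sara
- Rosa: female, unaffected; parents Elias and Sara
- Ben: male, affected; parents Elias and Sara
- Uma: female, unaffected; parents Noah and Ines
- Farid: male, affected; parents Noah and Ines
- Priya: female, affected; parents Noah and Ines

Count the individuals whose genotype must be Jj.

Obligate heterozygotes: Leila is affected so carries J and passed j to Nadia (jj), so Leila is Jj; Sara is affected so carries J and received j from Nadia (jj), so Sara is Jj; Elias is affected so carries J and passed j to Rosa (jj), so Elias is Jj.
Every other individual is either homozygous by phenotype or has at least one consistent homozygous assignment, so the count is 3.

3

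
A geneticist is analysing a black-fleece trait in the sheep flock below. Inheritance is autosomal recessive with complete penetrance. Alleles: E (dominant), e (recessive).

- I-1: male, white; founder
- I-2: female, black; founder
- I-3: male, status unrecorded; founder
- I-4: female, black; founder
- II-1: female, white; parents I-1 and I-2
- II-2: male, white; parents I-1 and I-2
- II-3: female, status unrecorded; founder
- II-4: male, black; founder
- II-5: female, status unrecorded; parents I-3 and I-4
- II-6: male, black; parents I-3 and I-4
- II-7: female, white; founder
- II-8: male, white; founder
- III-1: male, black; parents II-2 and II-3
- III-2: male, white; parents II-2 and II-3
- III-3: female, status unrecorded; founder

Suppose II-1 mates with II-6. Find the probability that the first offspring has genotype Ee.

1/2

II-1 is white so carries E and received e from I-2 (ee), so II-1 is Ee.
II-6 is black, so II-6 is ee.
The cross gives 1/2 Ee : 1/2 ee, so P(offspring has genotype Ee) = 1/2.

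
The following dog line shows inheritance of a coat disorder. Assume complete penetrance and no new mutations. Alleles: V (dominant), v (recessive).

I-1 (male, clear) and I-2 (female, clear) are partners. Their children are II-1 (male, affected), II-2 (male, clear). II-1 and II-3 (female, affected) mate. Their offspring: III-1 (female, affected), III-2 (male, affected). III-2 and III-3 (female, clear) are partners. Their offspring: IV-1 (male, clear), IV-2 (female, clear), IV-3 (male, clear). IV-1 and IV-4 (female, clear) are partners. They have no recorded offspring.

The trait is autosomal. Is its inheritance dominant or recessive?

I-1 and I-2 are both clear yet have an affected child II-1. Under dominance, an affected child requires at least one affected parent, so the trait cannot be dominant.

recessive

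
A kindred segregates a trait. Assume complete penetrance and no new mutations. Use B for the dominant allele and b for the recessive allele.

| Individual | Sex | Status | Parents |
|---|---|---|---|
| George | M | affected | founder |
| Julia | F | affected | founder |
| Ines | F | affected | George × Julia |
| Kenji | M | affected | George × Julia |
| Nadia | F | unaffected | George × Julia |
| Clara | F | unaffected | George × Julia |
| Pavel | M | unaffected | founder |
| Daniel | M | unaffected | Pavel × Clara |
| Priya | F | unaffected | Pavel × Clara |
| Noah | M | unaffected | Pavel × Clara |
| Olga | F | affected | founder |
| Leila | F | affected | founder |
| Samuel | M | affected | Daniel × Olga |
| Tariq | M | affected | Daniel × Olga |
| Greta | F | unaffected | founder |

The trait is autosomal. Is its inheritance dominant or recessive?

George and Julia are both affected yet have an unaffected child Nadia. Under a recessive model two affected parents are homozygous and every child would be affected, so the trait cannot be recessive.

dominant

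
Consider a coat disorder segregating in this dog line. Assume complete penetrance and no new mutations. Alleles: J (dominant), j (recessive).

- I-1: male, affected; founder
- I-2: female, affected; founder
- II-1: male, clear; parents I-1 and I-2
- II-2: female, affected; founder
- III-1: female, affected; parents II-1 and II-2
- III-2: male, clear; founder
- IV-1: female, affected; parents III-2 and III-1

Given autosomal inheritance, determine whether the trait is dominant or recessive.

I-1 and I-2 are both affected yet have a clear child II-1. Under a recessive model two affected parents are homozygous and every child would be affected, so the trait cannot be recessive.

dominant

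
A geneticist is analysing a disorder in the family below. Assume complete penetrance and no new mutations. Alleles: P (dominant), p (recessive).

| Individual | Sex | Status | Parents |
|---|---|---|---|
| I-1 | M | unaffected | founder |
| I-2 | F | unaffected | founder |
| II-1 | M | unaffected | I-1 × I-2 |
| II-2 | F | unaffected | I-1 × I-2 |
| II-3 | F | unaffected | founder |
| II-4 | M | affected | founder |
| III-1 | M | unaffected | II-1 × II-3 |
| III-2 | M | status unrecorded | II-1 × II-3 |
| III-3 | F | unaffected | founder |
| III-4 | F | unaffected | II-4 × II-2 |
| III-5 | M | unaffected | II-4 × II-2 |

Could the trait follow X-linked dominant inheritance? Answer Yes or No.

Under X-linked dominant, III-4 (unaffected, female) cannot arise from II-4 (affected) × II-2 (unaffected).

No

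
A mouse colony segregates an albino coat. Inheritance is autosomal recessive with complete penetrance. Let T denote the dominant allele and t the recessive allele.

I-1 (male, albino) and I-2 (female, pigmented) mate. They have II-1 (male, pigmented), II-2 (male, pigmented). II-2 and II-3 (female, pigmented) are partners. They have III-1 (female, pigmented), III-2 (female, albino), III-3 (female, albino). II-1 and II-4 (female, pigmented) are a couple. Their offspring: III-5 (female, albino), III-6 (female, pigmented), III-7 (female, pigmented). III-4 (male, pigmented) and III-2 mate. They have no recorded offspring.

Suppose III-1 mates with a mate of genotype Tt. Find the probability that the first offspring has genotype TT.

II-2 is pigmented so carries T and received t from I-1 (tt), so II-2 is Tt.
II-3 is pigmented so carries T and passed t to III-2 (tt), so II-3 is Tt.
III-1 is a pigmented offspring of II-2 (Tt) × II-3 (Tt), whose cross gives 1/4 TT : 1/2 Tt : 1/4 tt; conditioning on being pigmented, III-1 is TT with probability 1/3, Tt with probability 2/3.
Summing over parental genotype combinations, P(offspring has genotype TT) = 1/3·1/2 + 2/3·1/4 = 1/3.

1/3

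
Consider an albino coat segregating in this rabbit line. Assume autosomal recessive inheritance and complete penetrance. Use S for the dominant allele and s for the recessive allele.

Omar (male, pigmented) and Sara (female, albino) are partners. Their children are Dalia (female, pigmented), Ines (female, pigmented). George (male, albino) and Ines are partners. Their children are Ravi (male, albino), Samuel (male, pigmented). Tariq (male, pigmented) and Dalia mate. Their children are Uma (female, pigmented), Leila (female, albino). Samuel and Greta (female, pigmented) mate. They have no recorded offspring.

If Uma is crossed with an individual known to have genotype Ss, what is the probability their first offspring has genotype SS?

Tariq is pigmented so carries S and passed s to Leila (ss), so Tariq is Ss.
Dalia is pigmented so carries S and received s from Sara (ss), so Dalia is Ss.
Uma is a pigmented offspring of Tariq (Ss) × Dalia (Ss), whose cross gives 1/4 SS : 1/2 Ss : 1/4 ss; conditioning on being pigmented, Uma is SS with probability 1/3, Ss with probability 2/3.
Summing over parental genotype combinations, P(offspring has genotype SS) = 1/3·1/2 + 2/3·1/4 = 1/3.

1/3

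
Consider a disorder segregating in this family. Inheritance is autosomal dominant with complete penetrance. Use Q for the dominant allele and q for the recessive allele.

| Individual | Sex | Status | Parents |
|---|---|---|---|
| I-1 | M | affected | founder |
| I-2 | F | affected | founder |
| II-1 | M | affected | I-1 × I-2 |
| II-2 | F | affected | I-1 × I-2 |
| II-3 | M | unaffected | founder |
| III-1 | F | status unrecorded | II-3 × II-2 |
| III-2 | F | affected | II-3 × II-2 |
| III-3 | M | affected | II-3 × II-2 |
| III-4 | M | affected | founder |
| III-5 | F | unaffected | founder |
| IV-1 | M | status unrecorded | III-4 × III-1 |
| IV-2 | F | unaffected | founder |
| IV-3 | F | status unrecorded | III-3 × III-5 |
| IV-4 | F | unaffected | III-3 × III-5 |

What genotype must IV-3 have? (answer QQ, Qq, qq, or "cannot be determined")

cannot be determined

IV-3's phenotype is unrecorded, and no parent or child forces a single allele at both positions; consistent genotype assignments exist with IV-3 as Qq or qq.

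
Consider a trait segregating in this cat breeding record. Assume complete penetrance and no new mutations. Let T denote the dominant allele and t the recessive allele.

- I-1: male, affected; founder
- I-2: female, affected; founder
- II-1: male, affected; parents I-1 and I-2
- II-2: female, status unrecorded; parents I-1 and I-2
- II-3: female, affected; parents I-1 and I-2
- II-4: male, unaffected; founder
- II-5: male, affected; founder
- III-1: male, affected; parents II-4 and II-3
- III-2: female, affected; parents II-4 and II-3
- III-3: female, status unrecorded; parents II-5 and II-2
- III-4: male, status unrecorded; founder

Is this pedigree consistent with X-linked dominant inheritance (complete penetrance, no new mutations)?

A consistent assignment under X-linked dominant exists: I-1 X^T Y, I-2 X^T X^T, II-1 X^T Y, II-2 X^T X^T, II-3 X^T X^T, II-4 X^t Y, II-5 X^T Y, III-1 X^T Y, III-2 X^T X^t, III-3 X^T X^T, III-4 X^T Y.
In this assignment every recorded phenotype matches its genotype and every non-founder's genotype is obtainable from its parents' genotypes, so the pedigree is consistent.

Yes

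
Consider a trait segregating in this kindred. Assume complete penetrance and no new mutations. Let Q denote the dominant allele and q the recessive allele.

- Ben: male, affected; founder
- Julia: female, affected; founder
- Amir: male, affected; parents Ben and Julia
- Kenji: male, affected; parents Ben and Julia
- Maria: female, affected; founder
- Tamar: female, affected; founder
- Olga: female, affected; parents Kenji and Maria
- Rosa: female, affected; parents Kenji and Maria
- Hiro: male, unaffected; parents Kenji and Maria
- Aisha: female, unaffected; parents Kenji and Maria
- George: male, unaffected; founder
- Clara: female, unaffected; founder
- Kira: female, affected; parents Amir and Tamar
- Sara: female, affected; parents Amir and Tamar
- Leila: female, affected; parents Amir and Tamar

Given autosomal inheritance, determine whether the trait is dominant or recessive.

Kenji and Maria are both affected yet have an unaffected child Hiro. Under a recessive model two affected parents are homozygous and every child would be affected, so the trait cannot be recessive.

dominant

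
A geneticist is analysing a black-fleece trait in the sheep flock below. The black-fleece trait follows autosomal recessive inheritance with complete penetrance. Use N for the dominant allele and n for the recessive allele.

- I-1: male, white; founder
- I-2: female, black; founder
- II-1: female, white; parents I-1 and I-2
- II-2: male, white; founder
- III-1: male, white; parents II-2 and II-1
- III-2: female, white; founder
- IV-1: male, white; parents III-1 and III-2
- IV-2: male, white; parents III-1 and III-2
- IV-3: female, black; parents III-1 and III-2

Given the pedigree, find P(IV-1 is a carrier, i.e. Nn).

2/3

III-1 is white so carries N and passed n to IV-3 (nn), so III-1 is Nn.
III-2 is white so carries N and passed n to IV-3 (nn), so III-2 is Nn.
Their cross gives offspring ratios 1/4 NN : 1/2 Nn : 1/4 nn. Conditioning on IV-1 being white, P(Nn) = 1/2 / 3/4 = 2/3.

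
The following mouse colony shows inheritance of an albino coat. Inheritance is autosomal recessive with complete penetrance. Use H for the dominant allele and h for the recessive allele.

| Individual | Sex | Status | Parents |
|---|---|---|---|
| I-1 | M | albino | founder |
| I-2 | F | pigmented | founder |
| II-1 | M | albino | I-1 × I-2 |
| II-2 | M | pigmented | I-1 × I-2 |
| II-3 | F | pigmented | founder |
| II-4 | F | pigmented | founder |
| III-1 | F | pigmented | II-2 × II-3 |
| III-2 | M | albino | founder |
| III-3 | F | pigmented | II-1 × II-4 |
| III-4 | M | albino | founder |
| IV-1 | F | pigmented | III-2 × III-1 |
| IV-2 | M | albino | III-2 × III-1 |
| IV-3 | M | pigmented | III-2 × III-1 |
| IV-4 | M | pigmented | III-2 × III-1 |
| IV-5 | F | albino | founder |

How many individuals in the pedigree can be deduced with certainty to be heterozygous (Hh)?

7

Obligate heterozygotes: I-2 is pigmented so carries H and passed h to II-1 (hh), so I-2 is Hh; II-2 is pigmented so carries H and received h from I-1 (hh), so II-2 is Hh; III-1 is pigmented so carries H and passed h to IV-2 (hh), so III-1 is Hh; III-3 is pigmented so carries H and received h from II-1 (hh), so III-3 is Hh; IV-1 is pigmented so carries H and received h from III-2 (hh), so IV-1 is Hh; IV-3 is pigmented so carries H and received h from III-2 (hh), so IV-3 is Hh; IV-4 is pigmented so carries H and received h from III-2 (hh), so IV-4 is Hh.
Every other individual is either homozygous by phenotype or has at least one consistent homozygous assignment, so the count is 7.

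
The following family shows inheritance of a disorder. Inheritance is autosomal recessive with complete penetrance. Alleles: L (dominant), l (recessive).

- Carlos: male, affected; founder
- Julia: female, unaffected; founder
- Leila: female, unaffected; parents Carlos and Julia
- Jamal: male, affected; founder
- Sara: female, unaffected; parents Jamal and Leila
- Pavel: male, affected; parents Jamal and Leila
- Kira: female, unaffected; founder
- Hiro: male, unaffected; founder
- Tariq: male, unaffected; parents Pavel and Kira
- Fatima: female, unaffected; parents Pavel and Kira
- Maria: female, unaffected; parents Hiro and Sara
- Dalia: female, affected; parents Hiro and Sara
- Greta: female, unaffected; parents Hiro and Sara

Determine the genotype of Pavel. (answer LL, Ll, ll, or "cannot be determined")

Pavel is affected, so Pavel is ll.

ll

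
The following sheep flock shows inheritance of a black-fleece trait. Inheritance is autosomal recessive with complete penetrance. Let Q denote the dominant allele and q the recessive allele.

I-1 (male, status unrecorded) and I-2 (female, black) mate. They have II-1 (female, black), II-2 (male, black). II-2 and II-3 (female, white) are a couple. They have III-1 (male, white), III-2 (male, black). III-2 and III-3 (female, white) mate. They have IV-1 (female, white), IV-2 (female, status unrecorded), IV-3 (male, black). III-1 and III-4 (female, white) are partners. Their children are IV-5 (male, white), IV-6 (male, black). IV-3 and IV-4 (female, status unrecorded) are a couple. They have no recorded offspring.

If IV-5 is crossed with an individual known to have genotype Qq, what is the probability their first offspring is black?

1/6

III-1 is white so carries Q and received q from II-2 (qq), so III-1 is Qq.
III-4 is white so carries Q and passed q to IV-6 (qq), so III-4 is Qq.
IV-5 is a white offspring of III-1 (Qq) × III-4 (Qq), whose cross gives 1/4 QQ : 1/2 Qq : 1/4 qq; conditioning on being white, IV-5 is QQ with probability 1/3, Qq with probability 2/3.
Summing over parental genotype combinations, P(offspring is black) = 2/3·1/4 = 1/6.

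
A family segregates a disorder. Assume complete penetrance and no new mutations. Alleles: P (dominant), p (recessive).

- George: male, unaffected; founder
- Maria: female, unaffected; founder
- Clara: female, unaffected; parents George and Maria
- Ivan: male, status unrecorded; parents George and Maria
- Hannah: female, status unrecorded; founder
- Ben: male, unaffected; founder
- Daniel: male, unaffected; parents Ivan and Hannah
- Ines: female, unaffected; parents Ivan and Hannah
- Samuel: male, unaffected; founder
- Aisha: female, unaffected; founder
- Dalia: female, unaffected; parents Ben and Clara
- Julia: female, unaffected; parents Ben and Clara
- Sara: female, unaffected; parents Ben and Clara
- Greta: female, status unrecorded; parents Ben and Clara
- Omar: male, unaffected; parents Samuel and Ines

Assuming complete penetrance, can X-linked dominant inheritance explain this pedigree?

A consistent assignment under X-linked dominant exists: George X^p Y, Maria X^p X^p, Clara X^p X^p, Ivan X^p Y, Hannah X^P X^p, Ben X^p Y, Daniel X^p Y, Ines X^p X^p, Samuel X^p Y, Aisha X^p X^p, Dalia X^p X^p, Julia X^p X^p, Sara X^p X^p, Greta X^p X^p, Omar X^p Y.
In this assignment every recorded phenotype matches its genotype and every non-founder's genotype is obtainable from its parents' genotypes, so the pedigree is consistent.

Yes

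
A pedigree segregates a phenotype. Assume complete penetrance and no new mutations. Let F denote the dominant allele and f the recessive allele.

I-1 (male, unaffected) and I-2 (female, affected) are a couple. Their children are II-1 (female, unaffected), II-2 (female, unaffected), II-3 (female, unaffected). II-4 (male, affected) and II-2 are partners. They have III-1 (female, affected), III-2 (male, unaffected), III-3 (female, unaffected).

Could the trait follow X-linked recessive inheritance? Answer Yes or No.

Yes

A consistent assignment under X-linked recessive exists: I-1 X^F Y, I-2 X^f X^f, II-1 X^F X^f, II-2 X^F X^f, II-3 X^F X^f, II-4 X^f Y, III-1 X^f X^f, III-2 X^F Y, III-3 X^F X^f.
In this assignment every recorded phenotype matches its genotype and every non-founder's genotype is obtainable from its parents' genotypes, so the pedigree is consistent.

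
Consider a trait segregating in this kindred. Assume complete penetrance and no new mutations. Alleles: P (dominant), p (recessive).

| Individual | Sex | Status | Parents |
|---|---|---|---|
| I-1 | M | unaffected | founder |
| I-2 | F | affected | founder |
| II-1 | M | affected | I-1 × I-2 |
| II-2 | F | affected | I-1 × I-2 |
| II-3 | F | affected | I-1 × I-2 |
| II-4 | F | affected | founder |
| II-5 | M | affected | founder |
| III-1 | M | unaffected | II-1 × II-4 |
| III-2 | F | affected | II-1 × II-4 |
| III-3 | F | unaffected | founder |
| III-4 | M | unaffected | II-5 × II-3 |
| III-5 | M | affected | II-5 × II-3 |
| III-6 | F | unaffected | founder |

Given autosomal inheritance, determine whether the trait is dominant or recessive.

II-1 and II-4 are both affected yet have an unaffected child III-1. Under a recessive model two affected parents are homozygous and every child would be affected, so the trait cannot be recessive.

dominant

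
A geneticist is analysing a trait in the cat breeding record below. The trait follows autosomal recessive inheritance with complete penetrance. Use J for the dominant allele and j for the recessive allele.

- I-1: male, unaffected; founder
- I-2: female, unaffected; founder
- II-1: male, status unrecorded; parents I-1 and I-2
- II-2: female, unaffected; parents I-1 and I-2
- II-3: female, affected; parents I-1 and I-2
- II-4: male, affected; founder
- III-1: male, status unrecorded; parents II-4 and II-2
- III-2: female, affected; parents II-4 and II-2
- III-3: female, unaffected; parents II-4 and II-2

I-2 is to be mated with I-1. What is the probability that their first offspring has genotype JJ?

1/4

I-2 is unaffected so carries J and passed j to II-3 (jj), so I-2 is Jj.
I-1 is unaffected so carries J and passed j to II-3 (jj), so I-1 is Jj.
The cross gives 1/4 JJ : 1/2 Jj : 1/4 jj, so P(offspring has genotype JJ) = 1/4.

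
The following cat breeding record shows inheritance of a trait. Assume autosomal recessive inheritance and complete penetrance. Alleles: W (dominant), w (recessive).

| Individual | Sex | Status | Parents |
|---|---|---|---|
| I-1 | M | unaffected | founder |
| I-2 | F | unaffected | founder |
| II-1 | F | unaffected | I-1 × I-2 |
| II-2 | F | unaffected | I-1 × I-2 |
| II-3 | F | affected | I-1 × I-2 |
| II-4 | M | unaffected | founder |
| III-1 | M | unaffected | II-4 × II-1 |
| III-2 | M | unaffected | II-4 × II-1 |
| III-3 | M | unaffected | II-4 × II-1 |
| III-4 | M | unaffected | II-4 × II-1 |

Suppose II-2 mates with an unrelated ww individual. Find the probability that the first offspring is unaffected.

I-1 is unaffected so carries W and passed w to II-3 (ww), so I-1 is Ww.
I-2 is unaffected so carries W and passed w to II-3 (ww), so I-2 is Ww.
II-2 is an unaffected offspring of I-1 (Ww) × I-2 (Ww), whose cross gives 1/4 WW : 1/2 Ww : 1/4 ww; conditioning on being unaffected, II-2 is WW with probability 1/3, Ww with probability 2/3.
Summing over parental genotype combinations, P(offspring is unaffected) = 1/3·1 + 2/3·1/2 = 2/3.

2/3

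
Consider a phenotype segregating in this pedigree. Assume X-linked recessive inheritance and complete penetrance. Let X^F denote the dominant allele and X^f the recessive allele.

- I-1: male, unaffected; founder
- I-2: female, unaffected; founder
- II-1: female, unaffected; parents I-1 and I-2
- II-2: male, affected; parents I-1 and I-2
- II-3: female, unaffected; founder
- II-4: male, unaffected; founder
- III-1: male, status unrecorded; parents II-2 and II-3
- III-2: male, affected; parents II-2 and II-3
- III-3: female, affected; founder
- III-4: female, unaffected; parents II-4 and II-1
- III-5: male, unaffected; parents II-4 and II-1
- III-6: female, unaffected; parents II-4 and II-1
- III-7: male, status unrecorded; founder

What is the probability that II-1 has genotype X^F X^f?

1/3

I-1 is unaffected, so I-1 is X^F Y.
I-2 is unaffected so carries F and passed f to II-2 (X^f Y), so I-2 is X^F X^f.
Their cross gives offspring ratios 1/2 X^F X^F : 1/2 X^F X^f. Conditioning on II-1 being unaffected, P(X^F X^f) = 1/2 / 1 = 1/2 before taking II-1's own offspring into account.
II-4 is unaffected, so II-4 is X^F Y.
Now use II-1's offspring. Probability of each recorded status — unaffected son III-5: 1/2 if II-1 is X^F X^f, 1 if X^F X^F. (III-4, III-6: equally likely either way, so uninformative.)
Bayes: P(X^F X^f) = 1/2·1/2 / (1/2·1/2 + 1/2·1) = 1/3.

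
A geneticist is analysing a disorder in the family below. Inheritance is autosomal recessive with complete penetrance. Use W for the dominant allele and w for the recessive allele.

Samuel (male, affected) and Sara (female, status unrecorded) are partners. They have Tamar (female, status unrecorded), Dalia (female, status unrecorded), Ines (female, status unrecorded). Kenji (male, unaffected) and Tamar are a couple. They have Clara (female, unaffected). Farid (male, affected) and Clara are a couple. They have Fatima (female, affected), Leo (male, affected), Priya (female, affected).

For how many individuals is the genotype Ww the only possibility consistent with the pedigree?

1

Obligate heterozygotes: Clara is unaffected so carries W and passed w to Fatima (ww), so Clara is Ww.
Every other individual is either homozygous by phenotype or has at least one consistent homozygous assignment, so the count is 1.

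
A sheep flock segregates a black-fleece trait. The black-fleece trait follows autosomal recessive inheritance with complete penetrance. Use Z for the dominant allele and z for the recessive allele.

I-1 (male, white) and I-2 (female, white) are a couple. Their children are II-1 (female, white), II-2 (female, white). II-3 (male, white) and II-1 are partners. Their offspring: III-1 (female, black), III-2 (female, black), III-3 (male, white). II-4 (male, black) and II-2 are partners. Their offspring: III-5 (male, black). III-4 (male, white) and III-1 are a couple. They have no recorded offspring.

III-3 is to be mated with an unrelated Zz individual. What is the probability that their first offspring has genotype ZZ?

II-3 is white so carries Z and passed z to III-1 (zz), so II-3 is Zz.
II-1 is white so carries Z and passed z to III-1 (zz), so II-1 is Zz.
III-3 is a white offspring of II-3 (Zz) × II-1 (Zz), whose cross gives 1/4 ZZ : 1/2 Zz : 1/4 zz; conditioning on being white, III-3 is ZZ with probability 1/3, Zz with probability 2/3.
Summing over parental genotype combinations, P(offspring has genotype ZZ) = 1/3·1/2 + 2/3·1/4 = 1/3.

1/3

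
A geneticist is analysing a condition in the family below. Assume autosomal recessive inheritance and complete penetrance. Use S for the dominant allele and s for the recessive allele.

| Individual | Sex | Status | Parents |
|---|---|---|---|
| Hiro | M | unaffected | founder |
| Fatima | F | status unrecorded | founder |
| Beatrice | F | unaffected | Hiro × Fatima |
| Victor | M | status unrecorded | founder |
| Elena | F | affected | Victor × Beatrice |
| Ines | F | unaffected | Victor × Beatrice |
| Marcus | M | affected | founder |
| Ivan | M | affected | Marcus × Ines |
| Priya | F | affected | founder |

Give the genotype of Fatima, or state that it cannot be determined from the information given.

cannot be determined

Fatima's phenotype is unrecorded, and no parent or child forces a single allele at both positions; consistent genotype assignments exist with Fatima as SS or Ss or ss.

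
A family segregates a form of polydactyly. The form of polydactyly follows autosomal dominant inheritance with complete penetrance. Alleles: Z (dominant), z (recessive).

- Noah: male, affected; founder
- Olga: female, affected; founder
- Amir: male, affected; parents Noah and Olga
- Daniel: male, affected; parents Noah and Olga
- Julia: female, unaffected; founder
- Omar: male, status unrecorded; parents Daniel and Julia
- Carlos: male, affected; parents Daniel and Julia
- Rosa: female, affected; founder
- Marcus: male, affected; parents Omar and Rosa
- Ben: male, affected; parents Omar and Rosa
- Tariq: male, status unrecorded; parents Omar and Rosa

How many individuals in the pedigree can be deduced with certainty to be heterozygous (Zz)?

1

Obligate heterozygotes: Carlos is affected so carries Z and received z from Julia (zz), so Carlos is Zz.
Every other individual is either homozygous by phenotype or has at least one consistent homozygous assignment, so the count is 1.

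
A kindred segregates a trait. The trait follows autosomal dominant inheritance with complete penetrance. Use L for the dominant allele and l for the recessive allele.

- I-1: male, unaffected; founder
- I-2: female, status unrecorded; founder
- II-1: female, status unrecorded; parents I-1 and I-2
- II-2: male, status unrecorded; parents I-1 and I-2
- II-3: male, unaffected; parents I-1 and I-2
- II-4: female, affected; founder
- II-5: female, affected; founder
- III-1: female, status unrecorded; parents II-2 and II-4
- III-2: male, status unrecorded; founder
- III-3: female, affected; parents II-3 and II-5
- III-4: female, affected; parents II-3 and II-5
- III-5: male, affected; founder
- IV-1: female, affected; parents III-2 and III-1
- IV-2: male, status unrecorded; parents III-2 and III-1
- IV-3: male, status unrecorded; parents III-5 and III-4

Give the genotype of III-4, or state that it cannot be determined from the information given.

Ll

From phenotype alone, III-4 is LL or Ll.
III-4 is affected so carries L and received l from II-3 (ll), so III-4 is Ll.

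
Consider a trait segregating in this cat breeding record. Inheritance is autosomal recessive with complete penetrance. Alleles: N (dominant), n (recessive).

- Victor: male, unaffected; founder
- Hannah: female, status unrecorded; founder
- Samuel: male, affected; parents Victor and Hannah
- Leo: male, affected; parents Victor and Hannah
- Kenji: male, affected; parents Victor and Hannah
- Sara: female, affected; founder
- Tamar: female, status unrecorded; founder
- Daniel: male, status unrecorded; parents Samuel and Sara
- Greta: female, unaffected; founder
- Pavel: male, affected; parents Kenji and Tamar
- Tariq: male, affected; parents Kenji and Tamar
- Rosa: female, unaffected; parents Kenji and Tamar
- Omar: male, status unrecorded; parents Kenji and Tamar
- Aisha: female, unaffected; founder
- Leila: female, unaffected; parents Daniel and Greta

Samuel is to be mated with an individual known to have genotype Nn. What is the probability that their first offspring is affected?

1/2

Samuel is affected, so Samuel is nn.
The cross gives 1/2 Nn : 1/2 nn, so P(offspring is affected) = 1/2.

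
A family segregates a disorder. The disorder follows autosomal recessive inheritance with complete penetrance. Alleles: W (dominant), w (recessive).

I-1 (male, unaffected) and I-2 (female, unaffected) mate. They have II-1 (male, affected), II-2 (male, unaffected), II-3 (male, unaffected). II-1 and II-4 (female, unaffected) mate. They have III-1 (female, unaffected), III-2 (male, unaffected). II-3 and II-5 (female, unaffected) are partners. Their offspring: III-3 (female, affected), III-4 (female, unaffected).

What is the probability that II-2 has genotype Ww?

2/3

I-1 is unaffected so carries W and passed w to II-1 (ww), so I-1 is Ww.
I-2 is unaffected so carries W and passed w to II-1 (ww), so I-2 is Ww.
Their cross gives offspring ratios 1/4 WW : 1/2 Ww : 1/4 ww. Conditioning on II-2 being unaffected, P(Ww) = 1/2 / 3/4 = 2/3.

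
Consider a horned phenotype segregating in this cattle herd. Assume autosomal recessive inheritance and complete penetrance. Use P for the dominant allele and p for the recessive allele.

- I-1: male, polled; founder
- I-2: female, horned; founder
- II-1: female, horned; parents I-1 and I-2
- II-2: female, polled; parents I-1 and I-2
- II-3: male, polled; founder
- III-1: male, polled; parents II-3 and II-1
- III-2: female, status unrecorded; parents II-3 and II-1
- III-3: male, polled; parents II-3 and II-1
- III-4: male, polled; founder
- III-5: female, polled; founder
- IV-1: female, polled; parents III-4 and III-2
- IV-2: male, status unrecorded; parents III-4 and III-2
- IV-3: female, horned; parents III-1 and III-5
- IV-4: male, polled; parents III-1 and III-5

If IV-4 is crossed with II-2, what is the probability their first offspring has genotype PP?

III-1 is polled so carries P and received p from II-1 (pp), so III-1 is Pp.
III-5 is polled so carries P and passed p to IV-3 (pp), so III-5 is Pp.
IV-4 is a polled offspring of III-1 (Pp) × III-5 (Pp), whose cross gives 1/4 PP : 1/2 Pp : 1/4 pp; conditioning on being polled, IV-4 is PP with probability 1/3, Pp with probability 2/3.
II-2 is polled so carries P and received p from I-2 (pp), so II-2 is Pp.
Summing over parental genotype combinations, P(offspring has genotype PP) = 1/3·1/2 + 2/3·1/4 = 1/3.

1/3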